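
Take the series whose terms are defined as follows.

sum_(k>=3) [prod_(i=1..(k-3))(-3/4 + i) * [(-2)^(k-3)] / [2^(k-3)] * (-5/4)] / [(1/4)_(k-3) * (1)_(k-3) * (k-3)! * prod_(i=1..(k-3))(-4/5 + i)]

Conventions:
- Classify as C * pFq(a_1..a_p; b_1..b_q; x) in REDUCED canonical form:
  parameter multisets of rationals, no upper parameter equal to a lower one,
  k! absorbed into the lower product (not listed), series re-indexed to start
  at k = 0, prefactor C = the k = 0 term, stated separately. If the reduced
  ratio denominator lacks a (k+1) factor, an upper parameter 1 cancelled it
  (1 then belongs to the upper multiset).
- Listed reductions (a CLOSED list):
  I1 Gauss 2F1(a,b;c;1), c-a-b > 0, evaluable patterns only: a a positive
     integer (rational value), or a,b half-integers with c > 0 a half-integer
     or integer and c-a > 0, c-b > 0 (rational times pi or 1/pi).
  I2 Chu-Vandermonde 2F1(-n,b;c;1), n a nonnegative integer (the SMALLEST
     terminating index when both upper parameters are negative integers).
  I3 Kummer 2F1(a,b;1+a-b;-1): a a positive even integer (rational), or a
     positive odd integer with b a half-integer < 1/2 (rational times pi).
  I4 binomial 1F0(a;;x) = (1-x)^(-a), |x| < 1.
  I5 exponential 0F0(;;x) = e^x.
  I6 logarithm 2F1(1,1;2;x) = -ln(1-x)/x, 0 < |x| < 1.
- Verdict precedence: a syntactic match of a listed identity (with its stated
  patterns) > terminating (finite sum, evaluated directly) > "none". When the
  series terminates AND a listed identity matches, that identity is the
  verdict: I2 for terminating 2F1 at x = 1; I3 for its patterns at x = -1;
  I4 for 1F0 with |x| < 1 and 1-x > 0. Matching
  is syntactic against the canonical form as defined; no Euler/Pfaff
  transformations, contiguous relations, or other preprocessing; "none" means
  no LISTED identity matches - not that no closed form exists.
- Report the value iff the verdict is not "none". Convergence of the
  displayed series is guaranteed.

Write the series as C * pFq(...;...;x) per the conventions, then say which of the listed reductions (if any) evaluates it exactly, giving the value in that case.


Key observation: with t_0 = -5/4, the running product (C = -5/4, x = -1) telescopes to a rising factorial.
Step ratio: r(k) = (-1) * 1 / [(k+1/5) (k+1) (k+1)] - poly over poly, x = (-1) from leading terms; C = -5/4 at k = 0.

At argument -1: a 0F2 with upper {-}, lower {1/5, 1}, scaled by C = -5/4. Verdict: none (x = -1): each listed identity misses the multisets {-} ; {1/5, 1}.


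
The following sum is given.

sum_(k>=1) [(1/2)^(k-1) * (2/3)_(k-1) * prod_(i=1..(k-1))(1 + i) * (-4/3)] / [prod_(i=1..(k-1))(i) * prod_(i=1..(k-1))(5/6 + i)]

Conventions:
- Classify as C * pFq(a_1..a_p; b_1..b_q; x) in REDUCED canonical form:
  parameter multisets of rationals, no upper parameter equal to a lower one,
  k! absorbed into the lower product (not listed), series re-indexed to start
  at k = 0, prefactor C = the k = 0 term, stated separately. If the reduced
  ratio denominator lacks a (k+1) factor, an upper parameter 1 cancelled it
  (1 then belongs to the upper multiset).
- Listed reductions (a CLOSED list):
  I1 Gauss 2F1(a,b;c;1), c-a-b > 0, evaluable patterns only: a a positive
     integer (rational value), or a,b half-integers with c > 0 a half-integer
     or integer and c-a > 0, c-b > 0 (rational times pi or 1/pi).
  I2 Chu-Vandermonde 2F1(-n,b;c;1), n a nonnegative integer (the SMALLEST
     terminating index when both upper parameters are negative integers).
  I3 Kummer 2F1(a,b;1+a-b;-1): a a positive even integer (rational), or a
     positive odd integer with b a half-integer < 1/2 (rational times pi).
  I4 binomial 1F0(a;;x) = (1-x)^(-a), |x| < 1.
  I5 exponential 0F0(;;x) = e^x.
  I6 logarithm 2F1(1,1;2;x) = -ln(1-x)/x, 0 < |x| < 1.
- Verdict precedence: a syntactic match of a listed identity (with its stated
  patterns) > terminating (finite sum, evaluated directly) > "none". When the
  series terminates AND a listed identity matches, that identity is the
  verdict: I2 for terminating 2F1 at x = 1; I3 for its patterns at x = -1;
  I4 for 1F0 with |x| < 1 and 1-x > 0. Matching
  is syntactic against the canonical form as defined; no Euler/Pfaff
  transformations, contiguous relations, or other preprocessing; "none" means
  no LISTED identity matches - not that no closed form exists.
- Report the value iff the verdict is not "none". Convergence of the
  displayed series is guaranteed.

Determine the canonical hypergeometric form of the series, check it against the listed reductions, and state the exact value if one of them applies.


Prefactor -4/3, argument 1/2: 2F1 with upper {2/3, 2} over lower {11/6}. Verdict: none - this 2F1 at x = 1/2 matches no listed pattern, and upper {2/3, 2} holds no stopper.

The tell: with t_0 = -4/3, the lower running product (prefactor -4/3) is a rising factorial.
Adjacent-term ratio: r(k) = (1/2) * (k+2/3) (k+2) / [(k+11/6) (k+1)] - poly over poly, x = (1/2) from leading terms; C = -4/3 at k = 0.


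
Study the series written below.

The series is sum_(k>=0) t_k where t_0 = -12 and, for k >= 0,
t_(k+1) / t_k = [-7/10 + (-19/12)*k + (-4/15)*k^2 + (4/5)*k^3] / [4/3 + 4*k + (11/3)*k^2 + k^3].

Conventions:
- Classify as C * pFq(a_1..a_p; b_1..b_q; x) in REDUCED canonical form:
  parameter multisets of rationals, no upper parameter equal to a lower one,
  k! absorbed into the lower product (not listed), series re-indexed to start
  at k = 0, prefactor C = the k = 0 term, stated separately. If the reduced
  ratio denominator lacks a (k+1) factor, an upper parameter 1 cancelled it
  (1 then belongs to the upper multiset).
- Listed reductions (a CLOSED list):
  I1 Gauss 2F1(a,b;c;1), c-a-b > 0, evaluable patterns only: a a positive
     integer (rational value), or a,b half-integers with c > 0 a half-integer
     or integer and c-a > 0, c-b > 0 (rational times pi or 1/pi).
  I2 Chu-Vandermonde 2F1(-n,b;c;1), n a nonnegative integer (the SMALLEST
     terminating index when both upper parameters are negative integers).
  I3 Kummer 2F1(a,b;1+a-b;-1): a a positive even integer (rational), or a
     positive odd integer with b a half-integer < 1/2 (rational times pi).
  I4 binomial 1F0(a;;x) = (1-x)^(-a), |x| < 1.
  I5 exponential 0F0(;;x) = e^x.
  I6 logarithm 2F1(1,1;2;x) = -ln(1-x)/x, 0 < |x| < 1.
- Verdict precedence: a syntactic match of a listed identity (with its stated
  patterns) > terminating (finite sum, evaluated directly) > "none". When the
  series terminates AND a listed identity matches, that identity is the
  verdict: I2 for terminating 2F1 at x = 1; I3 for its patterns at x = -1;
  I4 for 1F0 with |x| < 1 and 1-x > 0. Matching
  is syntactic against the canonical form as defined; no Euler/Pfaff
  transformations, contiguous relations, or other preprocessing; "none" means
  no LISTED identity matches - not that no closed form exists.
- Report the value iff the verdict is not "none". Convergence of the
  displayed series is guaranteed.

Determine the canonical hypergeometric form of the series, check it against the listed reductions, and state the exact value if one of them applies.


Prefactor -12, argument 4/5: 2F1 with upper {-7/4, 3/4} over lower {2}. Verdict: none - this 2F1 at x = 4/5 matches no listed pattern, and upper {-7/4, 3/4} holds no stopper.

Structural cue: x = (4/5) and the ratio is unreduced: k + 2/3 divides both sides (C = -12).
Consecutive-term ratio: r(k) = (4/5) * (k-7/4) (k+3/4) / [(k+2) (k+1)] - rational in k. x = (4/5); t_0 = -12; negate the roots.


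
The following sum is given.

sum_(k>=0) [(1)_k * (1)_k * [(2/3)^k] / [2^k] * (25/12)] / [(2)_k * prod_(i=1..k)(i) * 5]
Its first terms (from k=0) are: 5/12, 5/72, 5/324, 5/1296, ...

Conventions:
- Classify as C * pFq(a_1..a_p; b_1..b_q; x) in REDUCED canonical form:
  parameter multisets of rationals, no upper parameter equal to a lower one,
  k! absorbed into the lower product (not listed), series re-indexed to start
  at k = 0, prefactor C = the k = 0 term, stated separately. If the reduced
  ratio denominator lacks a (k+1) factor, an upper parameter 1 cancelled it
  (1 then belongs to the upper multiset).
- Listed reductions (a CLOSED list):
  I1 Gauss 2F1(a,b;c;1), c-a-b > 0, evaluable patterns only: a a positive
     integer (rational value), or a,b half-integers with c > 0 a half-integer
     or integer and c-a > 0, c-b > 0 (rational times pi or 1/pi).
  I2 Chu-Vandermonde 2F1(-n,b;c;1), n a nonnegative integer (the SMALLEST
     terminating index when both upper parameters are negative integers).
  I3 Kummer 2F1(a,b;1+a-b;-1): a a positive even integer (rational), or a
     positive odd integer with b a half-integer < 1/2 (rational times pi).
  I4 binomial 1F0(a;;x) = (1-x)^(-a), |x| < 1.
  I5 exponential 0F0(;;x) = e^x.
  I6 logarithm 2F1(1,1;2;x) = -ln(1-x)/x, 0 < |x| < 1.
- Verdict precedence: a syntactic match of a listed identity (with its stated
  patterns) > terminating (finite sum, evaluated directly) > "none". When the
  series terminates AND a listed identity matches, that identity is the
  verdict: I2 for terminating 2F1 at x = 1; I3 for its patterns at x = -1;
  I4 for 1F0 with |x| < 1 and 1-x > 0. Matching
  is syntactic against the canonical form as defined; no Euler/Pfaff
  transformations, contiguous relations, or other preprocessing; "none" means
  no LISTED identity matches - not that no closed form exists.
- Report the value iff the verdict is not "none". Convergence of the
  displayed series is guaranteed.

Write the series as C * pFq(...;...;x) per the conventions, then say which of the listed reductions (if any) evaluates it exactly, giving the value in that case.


The series (x = 1/3) is 2F1: upper {1, 1}, lower {2}, prefactor 5/12. Verdict: logarithm (I6) matches (the logarithm: parameters (1,1;2), x = 1/3). Value: (-5/4) * ln(2/3).

The tell: t_0 = 5/12 here, and the two k-th powers (C = 5/12) combine into one argument.
Step ratio: r(k) = (1/3) * (k+1) (k+1) / [(k+2) (k+1)] - rational in k. x = (1/3); t_0 = 5/12; negate the roots.


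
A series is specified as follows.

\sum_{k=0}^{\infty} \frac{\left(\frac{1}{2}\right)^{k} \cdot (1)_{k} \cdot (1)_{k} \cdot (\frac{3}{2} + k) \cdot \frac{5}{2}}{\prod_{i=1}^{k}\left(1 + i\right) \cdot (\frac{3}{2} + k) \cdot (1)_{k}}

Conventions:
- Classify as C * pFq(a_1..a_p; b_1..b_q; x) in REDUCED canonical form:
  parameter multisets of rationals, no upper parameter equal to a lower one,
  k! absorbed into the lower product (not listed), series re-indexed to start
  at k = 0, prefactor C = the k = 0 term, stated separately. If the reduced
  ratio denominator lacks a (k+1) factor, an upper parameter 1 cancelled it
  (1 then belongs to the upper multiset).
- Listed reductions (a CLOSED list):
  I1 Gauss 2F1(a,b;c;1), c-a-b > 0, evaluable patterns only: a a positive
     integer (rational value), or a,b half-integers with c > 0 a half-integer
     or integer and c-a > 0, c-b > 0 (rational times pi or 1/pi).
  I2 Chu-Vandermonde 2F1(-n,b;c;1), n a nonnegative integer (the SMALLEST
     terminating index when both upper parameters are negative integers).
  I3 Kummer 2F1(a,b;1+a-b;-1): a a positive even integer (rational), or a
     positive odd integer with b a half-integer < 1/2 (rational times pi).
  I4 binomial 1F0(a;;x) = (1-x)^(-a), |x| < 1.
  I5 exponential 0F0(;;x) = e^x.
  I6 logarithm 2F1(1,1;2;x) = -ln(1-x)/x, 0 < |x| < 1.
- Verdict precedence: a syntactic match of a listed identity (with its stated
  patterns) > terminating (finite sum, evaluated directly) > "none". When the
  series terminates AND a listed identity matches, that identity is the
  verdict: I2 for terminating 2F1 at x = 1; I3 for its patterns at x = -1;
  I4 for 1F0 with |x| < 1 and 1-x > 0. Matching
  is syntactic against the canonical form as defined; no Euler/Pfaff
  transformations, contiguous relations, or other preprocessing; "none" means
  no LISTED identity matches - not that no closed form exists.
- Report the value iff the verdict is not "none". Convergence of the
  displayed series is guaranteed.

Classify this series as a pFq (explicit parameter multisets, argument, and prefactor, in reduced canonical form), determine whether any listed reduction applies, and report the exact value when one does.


At argument \frac{1}{2}: a 2F1 with upper {1, 1}, lower {2}, scaled by C = \frac{5}{2}. Verdict: the I6 logarithm reduction matches (the logarithm: parameters (1,1;2), x = \frac{1}{2}). Sum: \left(-5\right) \cdot \ln\left(\frac{1}{2}\right).

Structural cue: t_0 being \frac{5}{2}, the lower running product (prefactor 5/2) is a rising factorial.
Adjacent-term ratio: r(k) = \frac{1}{2} * (k+1) (k+1) / [(k+2) (k+1)] ; factor over Q: parameters, x = \frac{1}{2}, and C = \frac{5}{2}.


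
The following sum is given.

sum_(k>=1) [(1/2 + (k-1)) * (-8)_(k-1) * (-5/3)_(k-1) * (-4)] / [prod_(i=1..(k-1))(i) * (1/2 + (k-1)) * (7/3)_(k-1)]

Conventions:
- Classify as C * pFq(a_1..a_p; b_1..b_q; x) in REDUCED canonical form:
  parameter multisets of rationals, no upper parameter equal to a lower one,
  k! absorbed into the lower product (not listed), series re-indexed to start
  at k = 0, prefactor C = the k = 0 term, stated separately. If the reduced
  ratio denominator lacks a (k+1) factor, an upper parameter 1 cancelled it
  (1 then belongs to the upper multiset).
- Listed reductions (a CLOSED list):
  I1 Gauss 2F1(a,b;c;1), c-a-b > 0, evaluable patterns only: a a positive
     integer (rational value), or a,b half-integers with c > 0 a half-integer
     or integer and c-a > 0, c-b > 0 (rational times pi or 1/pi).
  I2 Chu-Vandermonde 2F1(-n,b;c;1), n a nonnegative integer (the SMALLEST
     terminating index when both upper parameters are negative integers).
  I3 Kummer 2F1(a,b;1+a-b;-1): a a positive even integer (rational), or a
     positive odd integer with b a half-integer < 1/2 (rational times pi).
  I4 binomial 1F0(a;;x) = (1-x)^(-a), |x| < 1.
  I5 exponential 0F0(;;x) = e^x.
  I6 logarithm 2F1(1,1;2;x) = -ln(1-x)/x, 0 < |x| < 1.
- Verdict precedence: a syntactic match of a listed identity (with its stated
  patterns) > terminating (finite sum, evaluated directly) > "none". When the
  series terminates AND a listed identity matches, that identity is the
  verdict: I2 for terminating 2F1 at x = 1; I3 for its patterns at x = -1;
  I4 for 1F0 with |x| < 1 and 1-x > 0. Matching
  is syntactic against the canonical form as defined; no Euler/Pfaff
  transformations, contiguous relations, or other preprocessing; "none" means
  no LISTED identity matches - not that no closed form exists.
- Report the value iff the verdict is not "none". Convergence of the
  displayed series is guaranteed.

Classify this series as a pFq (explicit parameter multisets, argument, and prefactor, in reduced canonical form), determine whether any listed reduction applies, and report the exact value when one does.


Reduced: x = 1, 2F1, upper = {-8, -5/3}, lower = {7/3}, C = -4. Verdict (x = 1): the Chu-Vandermonde identity I2 applies (terminating 2F1 at x = 1 with n = 8, b = -5/3, c = 7/3). Exact value: -354294/8645.

Structural cue: from the first term -4: the factor k + 1/2 cancels (top and bottom), leaving C = -4, x = 1.
Adjacent-term ratio: r(k) = 1 * (k-8) (k-5/3) / [(k+7/3) (k+1)] - rational; roots negated = parameters, x = 1, C = -4.


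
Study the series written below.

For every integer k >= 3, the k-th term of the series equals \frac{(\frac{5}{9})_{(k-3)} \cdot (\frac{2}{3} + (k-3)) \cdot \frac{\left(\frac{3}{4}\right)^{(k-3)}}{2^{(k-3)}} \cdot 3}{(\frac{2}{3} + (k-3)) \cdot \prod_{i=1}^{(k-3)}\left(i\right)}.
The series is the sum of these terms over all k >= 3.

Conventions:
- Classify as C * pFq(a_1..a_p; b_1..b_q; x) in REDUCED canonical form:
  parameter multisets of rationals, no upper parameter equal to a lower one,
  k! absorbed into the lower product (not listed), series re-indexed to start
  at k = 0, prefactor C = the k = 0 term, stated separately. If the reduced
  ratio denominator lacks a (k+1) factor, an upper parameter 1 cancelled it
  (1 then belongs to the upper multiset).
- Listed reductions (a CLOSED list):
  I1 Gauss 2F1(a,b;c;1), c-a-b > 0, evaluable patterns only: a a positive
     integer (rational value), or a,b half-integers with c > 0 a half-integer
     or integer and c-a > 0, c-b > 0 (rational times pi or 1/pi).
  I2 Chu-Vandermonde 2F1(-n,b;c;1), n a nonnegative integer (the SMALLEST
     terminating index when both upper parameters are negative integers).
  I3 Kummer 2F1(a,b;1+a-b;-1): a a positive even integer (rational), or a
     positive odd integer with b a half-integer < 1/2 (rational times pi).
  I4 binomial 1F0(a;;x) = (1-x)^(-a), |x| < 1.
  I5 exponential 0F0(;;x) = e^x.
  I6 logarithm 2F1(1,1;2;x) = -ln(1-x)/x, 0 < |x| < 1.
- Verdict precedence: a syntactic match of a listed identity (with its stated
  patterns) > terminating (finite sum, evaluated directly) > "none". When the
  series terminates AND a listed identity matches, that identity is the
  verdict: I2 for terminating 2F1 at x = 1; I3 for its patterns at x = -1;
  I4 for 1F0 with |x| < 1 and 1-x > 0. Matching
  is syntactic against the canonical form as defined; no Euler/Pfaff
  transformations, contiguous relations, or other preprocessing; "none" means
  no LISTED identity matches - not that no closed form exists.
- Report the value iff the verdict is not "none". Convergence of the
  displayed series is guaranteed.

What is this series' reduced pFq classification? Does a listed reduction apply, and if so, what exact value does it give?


Prefactor 3, argument \frac{3}{8}: 1F0 with upper {\frac{5}{9}} over lower {-}. Verdict: the binomial series (I4) matches (the 1F0 binomial series: exponent -5/9, x = \frac{3}{8}). Its exact value is 3 \cdot \left(\frac{5}{8}\right)^{-\frac{5}{9}}.

Key observation: from the first term 3: the product of the first k integers (C = 3) is k!.
Term ratio: r(k) = \frac{3}{8} * (k+\frac{5}{9}) / [(k+1)] ; factor over Q: parameters, x = \frac{3}{8}, and C = 3.


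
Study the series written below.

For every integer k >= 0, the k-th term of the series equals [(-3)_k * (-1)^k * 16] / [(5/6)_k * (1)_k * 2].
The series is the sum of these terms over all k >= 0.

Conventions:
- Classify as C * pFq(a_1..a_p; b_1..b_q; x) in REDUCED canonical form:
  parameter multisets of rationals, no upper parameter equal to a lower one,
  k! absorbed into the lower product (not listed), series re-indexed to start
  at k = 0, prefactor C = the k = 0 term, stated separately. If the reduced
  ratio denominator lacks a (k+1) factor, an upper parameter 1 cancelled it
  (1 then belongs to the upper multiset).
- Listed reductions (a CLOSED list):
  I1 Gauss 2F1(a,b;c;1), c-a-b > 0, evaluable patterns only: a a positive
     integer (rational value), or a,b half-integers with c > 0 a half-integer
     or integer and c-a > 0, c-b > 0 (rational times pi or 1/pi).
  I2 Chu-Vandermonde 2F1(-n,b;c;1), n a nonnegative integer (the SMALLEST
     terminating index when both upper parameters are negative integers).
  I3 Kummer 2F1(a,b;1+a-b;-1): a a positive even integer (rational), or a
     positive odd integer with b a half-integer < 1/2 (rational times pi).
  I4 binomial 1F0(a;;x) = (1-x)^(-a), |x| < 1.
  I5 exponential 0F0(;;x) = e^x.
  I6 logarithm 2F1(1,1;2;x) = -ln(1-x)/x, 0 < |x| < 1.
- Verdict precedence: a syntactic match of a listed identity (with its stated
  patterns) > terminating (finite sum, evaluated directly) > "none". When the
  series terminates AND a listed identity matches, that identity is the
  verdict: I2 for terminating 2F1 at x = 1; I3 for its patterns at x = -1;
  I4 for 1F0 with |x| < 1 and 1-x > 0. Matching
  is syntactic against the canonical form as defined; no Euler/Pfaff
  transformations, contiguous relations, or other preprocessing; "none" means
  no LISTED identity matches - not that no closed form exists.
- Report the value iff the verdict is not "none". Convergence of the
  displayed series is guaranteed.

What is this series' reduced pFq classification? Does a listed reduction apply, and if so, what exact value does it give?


Prefactor 8, argument -1: 1F1 with upper {-3} over lower {5/6}. Verdict: terminating - upper -3 stops the sum at k = 3; the 4 terms are added exactly. Value: 50824/935.

Key observation: from the first term 8: the constant factors (C = 8, x = -1) combine into one prefactor.
Term ratio: r(k) = (-1) * (k-3) / [(k+5/6) (k+1)] - rational in k, leading ratio (-1); with t_0 = 8, classification follows.


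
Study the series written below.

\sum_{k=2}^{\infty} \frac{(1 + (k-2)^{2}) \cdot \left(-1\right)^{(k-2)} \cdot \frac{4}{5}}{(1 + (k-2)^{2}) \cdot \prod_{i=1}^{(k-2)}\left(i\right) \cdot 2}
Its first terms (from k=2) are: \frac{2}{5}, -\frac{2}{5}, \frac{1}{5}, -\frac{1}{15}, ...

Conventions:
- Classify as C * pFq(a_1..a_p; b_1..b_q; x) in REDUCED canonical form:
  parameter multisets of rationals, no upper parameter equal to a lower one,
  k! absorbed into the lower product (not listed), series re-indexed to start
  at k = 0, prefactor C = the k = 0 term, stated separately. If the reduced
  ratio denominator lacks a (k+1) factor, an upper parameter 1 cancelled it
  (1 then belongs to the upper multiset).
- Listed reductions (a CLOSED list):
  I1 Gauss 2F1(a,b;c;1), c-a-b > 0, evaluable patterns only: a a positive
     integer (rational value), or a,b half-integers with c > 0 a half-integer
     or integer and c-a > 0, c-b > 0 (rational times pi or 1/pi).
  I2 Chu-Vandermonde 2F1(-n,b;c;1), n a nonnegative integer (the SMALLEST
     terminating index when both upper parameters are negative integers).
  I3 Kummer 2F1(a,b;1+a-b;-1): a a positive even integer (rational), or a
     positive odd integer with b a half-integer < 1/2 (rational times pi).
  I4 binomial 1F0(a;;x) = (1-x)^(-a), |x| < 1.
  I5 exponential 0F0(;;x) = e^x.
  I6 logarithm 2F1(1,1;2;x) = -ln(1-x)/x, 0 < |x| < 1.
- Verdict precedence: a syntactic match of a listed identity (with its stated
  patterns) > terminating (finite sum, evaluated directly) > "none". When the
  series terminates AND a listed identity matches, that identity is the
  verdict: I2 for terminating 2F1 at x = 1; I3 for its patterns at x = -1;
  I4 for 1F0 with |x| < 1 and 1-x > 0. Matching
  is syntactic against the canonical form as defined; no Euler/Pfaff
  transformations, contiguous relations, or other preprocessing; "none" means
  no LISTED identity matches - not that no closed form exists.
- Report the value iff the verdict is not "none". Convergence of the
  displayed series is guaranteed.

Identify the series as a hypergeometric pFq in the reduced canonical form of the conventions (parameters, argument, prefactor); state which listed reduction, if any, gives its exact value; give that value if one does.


At argument -1: a 0F0 with upper {-}, lower {-}, scaled by C = \frac{2}{5}. Verdict: this is the exponential series (I5) (the 0F0 exponential series at x = -1). Exact value: \frac{2}{5} \cdot e^{-1}.

The tell: t_0 being \frac{2}{5}, the constant factors (C = 2/5) combine into one prefactor.
Consecutive-term ratio: r(k) = -1 * 1 / [(k+1)] - rational in k, leading ratio -1; with t_0 = \frac{2}{5}, classification follows.


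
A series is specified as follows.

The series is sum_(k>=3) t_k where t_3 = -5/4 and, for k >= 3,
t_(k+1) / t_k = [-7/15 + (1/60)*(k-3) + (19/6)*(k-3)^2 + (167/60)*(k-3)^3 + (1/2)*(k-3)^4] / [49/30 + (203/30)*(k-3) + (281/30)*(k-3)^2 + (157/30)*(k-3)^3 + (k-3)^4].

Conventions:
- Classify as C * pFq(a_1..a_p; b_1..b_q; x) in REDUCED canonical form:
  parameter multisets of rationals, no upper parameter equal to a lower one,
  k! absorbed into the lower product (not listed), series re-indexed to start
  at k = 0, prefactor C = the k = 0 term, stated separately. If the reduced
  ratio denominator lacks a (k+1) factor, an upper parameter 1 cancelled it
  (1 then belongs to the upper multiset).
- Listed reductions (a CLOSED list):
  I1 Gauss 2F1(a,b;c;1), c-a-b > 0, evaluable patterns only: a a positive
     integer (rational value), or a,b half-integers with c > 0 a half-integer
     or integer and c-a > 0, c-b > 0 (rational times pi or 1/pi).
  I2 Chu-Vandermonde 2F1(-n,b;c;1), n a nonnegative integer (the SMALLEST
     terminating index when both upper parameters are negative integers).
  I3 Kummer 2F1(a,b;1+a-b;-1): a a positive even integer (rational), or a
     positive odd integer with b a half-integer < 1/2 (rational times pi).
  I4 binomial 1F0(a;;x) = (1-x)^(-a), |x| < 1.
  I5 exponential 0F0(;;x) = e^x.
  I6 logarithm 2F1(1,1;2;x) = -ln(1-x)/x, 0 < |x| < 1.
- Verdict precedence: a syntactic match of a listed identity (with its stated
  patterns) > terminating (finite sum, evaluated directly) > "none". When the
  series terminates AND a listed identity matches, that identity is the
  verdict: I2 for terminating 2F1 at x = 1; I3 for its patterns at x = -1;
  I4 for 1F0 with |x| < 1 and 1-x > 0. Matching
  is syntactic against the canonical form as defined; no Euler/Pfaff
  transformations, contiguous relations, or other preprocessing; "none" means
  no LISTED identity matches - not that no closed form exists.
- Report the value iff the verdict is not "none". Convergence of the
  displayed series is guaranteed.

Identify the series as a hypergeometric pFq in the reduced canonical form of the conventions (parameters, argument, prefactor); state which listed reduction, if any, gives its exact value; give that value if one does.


x = 1/2 here; the reduced form reads 2F1, upper {-1/3, 4}, lower {7/3}, C = -5/4. Verdict: none - this 2F1 at x = 1/2 matches no listed pattern, and upper {-1/3, 4} holds no stopper.

Key observation: from the first term -5/4: the expanded ratio factors over Q; C = -5/4, roots give parameters.
Ratio: r(k) = (1/2) * (k-1/3) (k+4) / [(k+7/3) (k+1)] - rational in k, leading ratio (1/2); with t_0 = -5/4, classification follows.


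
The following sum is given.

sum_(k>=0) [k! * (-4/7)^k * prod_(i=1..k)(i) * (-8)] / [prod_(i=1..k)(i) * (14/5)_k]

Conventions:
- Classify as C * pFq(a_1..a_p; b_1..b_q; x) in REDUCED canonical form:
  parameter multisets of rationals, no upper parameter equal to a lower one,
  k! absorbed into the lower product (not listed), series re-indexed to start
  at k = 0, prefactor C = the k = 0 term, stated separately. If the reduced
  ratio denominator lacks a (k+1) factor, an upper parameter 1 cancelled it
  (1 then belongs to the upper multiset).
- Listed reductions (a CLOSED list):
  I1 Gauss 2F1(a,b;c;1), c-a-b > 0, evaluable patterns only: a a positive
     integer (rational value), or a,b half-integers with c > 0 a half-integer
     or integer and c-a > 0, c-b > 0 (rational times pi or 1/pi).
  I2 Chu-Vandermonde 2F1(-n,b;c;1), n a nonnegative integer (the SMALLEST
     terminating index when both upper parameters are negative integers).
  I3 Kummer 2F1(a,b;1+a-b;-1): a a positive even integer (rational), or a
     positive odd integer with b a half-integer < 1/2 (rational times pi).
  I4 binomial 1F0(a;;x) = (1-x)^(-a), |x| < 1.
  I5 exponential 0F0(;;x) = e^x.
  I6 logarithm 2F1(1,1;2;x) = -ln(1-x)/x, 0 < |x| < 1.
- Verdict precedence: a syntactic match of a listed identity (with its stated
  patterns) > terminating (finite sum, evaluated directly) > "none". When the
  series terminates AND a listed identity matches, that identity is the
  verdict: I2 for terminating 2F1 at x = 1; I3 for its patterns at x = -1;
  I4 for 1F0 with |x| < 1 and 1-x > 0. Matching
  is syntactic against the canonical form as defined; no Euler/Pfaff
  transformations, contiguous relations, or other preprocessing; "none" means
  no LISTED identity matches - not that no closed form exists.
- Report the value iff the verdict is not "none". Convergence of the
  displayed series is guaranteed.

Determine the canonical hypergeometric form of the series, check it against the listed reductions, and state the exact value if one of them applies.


With C = -8: the canonical form is 2F1(1, 1; 14/5; -4/7). Verdict: none. No listed pattern accepts 2F1(1, 1; 14/5; -4/7).

Key step: x = (-4/7) and the factorial ratio (C = -8, x = -4/7) (k+a-1)!/(a-1)! is a rising factorial (a)_k.
Term ratio: r(k) = (-4/7) * (k+1) (k+1) / [(k+14/5) (k+1)] ; factor over Q: parameters, x = (-4/7), and C = -8.


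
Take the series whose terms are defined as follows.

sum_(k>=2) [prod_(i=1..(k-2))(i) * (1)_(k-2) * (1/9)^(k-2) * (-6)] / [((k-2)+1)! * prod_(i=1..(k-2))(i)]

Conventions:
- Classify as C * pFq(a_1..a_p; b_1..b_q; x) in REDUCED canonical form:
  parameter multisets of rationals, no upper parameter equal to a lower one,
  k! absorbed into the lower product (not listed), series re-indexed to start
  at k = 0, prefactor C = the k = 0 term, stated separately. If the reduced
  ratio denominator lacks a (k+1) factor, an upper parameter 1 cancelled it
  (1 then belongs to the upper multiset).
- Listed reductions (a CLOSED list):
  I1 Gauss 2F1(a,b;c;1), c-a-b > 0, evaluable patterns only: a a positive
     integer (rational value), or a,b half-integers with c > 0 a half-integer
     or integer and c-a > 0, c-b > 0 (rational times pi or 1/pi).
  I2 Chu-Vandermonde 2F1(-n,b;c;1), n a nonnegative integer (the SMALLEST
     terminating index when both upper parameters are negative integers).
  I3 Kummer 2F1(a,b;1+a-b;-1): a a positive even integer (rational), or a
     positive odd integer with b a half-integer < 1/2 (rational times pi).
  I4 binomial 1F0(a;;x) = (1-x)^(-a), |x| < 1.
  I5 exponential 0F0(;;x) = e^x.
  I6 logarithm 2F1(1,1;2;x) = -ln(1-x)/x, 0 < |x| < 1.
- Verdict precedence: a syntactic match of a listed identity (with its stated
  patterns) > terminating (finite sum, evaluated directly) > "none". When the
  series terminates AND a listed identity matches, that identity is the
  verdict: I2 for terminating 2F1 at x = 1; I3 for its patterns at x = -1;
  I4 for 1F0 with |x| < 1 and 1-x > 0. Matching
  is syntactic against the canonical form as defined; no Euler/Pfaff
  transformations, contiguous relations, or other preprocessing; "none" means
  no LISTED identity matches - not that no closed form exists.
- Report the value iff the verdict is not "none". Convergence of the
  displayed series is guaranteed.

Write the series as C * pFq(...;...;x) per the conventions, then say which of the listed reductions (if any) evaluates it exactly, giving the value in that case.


Canonical form: C = -6 times 2F1 with upper {1, 1}, lower {2}, x = 1/9. Verdict: logarithm (I6) matches (the logarithm: parameters (1,1;2), x = 1/9). Exact value: 54 * ln(8/9).

Key step: x = (1/9) and the product of the first k integers (C = -6, x = 1/9) is k!.
Consecutive-term ratio: r(k) = (1/9) * (k+1) (k+1) / [(k+2) (k+1)] - poly over poly, x = (1/9) from leading terms; C = -6 at k = 0.


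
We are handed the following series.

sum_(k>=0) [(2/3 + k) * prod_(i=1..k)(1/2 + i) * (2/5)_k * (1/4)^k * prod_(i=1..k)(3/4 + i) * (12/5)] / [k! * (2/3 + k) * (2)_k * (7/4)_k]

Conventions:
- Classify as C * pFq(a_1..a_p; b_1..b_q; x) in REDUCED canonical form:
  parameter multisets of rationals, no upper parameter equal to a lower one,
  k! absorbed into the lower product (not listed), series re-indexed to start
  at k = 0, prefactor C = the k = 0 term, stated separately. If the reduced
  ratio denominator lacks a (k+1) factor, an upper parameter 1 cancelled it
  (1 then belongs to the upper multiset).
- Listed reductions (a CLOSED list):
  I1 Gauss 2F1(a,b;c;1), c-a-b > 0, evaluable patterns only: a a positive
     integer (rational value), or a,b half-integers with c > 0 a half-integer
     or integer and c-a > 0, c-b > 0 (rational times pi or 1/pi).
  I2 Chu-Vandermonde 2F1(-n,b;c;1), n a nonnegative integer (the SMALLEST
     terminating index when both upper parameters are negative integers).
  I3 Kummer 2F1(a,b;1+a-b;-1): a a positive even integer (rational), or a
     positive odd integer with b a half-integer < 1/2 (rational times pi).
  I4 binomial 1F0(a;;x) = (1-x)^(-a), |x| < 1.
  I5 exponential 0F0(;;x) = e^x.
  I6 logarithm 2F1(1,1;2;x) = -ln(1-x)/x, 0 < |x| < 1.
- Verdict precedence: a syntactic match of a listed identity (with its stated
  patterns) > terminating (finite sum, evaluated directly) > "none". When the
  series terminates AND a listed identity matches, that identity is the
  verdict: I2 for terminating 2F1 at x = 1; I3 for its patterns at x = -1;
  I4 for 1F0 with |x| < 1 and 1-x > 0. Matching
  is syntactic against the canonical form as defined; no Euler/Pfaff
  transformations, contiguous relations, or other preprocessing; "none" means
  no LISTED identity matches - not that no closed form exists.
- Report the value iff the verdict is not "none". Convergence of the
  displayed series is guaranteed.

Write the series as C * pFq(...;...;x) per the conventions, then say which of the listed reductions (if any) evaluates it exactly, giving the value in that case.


This is 12/5 * 2F1(2/5, 3/2; 2; 1/4) in reduced canonical form. Verdict: none here - no I1-I6 shape fits x = 1/4 with lower {2}.

Structural cue: t_0 = 12/5 here, and the running product (prefactor 12/5) telescopes to a rising factorial.
Step ratio: r(k) = (1/4) * (k+2/5) (k+3/2) / [(k+2) (k+1)] - rational; roots negated = parameters, x = (1/4), C = 12/5.


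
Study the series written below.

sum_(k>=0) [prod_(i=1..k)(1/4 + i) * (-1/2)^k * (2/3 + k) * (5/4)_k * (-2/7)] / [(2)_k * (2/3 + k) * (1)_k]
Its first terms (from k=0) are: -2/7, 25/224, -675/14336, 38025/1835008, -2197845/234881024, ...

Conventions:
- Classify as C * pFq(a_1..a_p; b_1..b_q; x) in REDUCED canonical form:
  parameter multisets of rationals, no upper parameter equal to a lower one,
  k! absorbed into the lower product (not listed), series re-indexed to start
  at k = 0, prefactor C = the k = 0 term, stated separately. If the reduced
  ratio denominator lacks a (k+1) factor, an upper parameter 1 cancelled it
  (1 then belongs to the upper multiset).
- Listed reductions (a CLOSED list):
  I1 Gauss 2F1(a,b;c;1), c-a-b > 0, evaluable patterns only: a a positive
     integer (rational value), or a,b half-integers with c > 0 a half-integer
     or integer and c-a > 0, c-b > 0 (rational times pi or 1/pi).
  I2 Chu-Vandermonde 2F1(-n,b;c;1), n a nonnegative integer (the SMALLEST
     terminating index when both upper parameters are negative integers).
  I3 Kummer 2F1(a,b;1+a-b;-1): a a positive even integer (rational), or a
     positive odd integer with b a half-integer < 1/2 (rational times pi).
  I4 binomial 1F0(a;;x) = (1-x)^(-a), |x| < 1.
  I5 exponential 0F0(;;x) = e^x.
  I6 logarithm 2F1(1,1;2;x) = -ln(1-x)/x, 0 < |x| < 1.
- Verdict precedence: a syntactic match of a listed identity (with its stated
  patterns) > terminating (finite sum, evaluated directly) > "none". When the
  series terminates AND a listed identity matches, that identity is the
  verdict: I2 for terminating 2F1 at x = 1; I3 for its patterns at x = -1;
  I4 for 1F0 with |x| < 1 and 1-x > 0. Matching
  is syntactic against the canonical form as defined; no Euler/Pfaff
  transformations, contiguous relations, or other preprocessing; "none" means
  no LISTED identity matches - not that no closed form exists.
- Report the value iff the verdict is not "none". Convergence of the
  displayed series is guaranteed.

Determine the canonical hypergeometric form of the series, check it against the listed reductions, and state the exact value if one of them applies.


The series (x = -1/2) is 2F1: upper {5/4, 5/4}, lower {2}, prefactor -2/7. Verdict: none. Every listed pattern misses the 2F1 form at -1/2, upper {5/4, 5/4}.

First insight: with t_0 = -2/7, the running product (prefactor -2/7) telescopes to a rising factorial.
Adjacent-term ratio: r(k) = (-1/2) * (k+5/4) (k+5/4) / [(k+2) (k+1)] ; factor over Q: parameters, x = (-1/2), and C = -2/7.


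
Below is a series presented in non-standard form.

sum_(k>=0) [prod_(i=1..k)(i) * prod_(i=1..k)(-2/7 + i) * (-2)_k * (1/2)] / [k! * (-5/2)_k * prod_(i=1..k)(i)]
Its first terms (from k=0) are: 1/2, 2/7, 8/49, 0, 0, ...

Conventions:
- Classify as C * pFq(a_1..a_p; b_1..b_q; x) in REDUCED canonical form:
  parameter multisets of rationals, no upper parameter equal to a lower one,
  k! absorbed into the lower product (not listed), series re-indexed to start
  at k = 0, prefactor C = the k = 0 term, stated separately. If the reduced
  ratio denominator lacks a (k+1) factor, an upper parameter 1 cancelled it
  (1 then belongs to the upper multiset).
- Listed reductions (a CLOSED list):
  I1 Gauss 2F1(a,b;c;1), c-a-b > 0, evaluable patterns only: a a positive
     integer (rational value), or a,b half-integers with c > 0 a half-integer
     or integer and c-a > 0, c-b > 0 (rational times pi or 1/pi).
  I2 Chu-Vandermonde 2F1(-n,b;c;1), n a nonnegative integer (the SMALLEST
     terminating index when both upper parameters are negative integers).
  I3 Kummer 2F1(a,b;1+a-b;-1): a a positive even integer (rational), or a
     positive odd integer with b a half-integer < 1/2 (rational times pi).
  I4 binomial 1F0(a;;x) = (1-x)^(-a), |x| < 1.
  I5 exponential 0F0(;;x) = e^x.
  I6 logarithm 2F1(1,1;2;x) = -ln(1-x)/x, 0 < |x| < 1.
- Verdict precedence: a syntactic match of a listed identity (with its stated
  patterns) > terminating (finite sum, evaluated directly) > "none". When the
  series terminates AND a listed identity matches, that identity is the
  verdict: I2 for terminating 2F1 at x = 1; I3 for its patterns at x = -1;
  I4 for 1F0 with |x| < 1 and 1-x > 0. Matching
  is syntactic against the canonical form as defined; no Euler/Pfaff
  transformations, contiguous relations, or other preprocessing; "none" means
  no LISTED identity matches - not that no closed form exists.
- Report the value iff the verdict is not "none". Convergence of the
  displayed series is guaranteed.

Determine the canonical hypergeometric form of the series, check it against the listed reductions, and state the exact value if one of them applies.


With C = 1/2: the canonical form is 2F1(-2, 5/7; -5/2; 1). Verdict: Vandermonde's identity (I2) matches (terminating 2F1 at x = 1 with n = 2, b = 5/7, c = -5/2). Hence: 93/98.

Key step: t_0 being 1/2, the running product (C = 1/2, x = 1) telescopes to a rising factorial.
Step ratio: r(k) = 1 * (k-2) (k+5/7) / [(k-5/2) (k+1)] - rational in k, leading ratio 1; with t_0 = 1/2, classification follows.


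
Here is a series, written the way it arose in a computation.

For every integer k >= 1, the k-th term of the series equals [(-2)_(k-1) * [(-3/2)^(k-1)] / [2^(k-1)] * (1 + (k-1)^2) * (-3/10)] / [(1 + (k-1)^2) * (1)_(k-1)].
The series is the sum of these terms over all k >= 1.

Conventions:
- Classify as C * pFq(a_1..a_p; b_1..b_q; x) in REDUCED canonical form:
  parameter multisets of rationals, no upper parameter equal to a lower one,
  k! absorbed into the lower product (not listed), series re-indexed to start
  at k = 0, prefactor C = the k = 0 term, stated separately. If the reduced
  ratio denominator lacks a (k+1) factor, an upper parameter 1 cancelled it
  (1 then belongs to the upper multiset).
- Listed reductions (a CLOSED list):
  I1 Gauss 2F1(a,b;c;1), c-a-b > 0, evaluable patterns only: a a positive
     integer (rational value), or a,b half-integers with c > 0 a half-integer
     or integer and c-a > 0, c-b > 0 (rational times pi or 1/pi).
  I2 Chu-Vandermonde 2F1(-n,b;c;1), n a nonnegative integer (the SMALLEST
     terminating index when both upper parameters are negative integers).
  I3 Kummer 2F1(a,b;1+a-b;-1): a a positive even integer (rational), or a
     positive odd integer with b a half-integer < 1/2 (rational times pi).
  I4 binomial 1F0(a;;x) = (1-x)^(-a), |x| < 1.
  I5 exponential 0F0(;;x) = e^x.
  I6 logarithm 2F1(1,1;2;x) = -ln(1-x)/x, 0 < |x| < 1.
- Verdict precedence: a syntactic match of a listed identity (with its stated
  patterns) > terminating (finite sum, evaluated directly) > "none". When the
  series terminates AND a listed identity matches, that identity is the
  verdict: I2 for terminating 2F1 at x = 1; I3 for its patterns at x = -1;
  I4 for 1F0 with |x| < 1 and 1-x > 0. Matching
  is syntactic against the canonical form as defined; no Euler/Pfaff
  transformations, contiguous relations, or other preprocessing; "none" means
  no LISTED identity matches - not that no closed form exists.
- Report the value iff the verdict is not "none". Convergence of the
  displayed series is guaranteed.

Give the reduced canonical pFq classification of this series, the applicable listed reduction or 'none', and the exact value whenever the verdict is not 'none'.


x = -3/4 here; the reduced form reads 1F0, upper {-2}, lower {-}, C = -3/10. Verdict: the I4 binomial reduction fires (the 1F0 binomial series: exponent 2, x = -3/4). Hence: -147/160.

First insight: t_0 = -3/10 here, and k^2 + 1 divides numerator and denominator alike; C = -3/10 after cancelling.
Consecutive-term ratio: r(k) = (-3/4) * (k-2) / [(k+1)] - rational; roots negated = parameters, x = (-3/4), C = -3/10.
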